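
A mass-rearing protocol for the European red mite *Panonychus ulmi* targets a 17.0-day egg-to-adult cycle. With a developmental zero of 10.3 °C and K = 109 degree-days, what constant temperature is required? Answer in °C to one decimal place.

16.7 °C

Required daily accumulation = 109 / 17.0 = 6.412 DD/day.
T = T_base + 6.412 = 10.3 + 6.412 = 16.712 ≈ 16.7 °C.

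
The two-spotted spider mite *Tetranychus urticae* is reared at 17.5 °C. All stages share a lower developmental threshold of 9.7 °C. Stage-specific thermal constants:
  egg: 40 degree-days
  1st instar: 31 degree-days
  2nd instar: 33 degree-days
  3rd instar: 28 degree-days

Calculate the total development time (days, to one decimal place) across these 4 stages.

Daily accumulation at 17.5 °C = 17.5 − 9.7 = 7.8 DD/day.
Total K = 40 + 31 + 33 + 28 = 132 DD.
Total duration = 132 / 7.8 = 16.923 ≈ 16.9 days.

16.9 days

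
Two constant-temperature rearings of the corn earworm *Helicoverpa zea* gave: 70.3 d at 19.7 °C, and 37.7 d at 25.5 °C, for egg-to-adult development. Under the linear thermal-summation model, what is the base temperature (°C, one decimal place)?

13.0 °C

Equal thermal constants: D₁(T₁ − T_b) = D₂(T₂ − T_b).
70.3·(19.7 − T_b) = 37.7·(25.5 − T_b)
T_b = (70.3·19.7 − 37.7·25.5) / (70.3 − 37.7) = 423.56 / 32.6 = 12.993 °C ≈ 13.0 °C.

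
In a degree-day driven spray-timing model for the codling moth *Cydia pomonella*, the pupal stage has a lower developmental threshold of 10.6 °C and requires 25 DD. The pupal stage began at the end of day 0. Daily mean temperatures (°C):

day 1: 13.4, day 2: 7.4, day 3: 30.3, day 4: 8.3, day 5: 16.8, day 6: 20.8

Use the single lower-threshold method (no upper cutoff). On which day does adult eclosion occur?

Daily DD above 10.6 °C: 2.8, 0.0, 19.7, 0.0, 6.2, 10.2.
Cumulative: 2.8, 2.8, 22.5, 22.5, 28.7, 38.9.
The total first reaches 25 DD on day 5.

day 5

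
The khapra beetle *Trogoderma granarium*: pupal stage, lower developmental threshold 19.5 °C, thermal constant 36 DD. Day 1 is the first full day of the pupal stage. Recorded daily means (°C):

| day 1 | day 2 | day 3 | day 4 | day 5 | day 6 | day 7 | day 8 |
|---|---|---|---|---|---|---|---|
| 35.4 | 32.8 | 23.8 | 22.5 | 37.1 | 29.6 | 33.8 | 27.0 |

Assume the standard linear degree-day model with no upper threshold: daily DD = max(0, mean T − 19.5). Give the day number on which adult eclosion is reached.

day 4

Daily DD above 19.5 °C: 15.9, 13.3, 4.3, 3.0, 17.6, 10.1, 14.3, 7.5.
Cumulative: 15.9, 29.2, 33.5, 36.5, 54.1, 64.2, 78.5, 86.0.
The total first reaches 36 DD on day 4.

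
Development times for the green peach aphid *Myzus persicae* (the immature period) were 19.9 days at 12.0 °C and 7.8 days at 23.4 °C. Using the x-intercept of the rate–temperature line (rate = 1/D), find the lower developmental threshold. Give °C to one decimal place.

4.7 °C

Linear rate model ⇒ the product D·(T − T_b) is constant across temperatures.
19.9·(12.0 − T_b) = 7.8·(23.4 − T_b)
T_b = (19.9·12.0 − 7.8·23.4) / (19.9 − 7.8) = 56.28 / 12.1 = 4.651 °C ≈ 4.7 °C.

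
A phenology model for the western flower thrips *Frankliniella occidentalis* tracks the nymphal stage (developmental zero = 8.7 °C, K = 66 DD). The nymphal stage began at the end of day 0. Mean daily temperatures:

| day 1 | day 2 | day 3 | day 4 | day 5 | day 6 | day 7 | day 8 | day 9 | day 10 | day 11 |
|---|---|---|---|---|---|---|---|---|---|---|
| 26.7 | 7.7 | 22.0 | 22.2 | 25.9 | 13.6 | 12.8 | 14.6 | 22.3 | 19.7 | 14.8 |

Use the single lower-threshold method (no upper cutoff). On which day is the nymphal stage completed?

day 6

Daily DD above 8.7 °C: 18.0, 0.0, 13.3, 13.5, 17.2, 4.9, 4.1, 5.9, 13.6, 11.0, 6.1.
Cumulative: 18.0, 18.0, 31.3, 44.8, 62.0, 66.9, 71.0, 76.9, 90.5, 101.5, 107.6.
The total first reaches 66 DD on day 6.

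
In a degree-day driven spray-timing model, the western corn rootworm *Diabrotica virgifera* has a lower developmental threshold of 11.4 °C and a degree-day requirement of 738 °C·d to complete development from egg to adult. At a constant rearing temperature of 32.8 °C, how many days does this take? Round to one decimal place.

34.5 days

Daily accumulation = 32.8 − 11.4 = 21.4 DD/day.
Duration = 738 / 21.4 = 34.486 ≈ 34.5 days.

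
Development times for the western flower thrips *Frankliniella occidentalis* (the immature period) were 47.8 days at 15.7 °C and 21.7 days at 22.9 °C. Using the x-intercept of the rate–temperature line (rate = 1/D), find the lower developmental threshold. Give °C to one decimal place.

9.7 °C

Equal thermal constants: D₁(T₁ − T_b) = D₂(T₂ − T_b).
47.8·(15.7 − T_b) = 21.7·(22.9 − T_b)
T_b = (47.8·15.7 − 21.7·22.9) / (47.8 − 21.7) = 253.53 / 26.1 = 9.714 °C ≈ 9.7 °C.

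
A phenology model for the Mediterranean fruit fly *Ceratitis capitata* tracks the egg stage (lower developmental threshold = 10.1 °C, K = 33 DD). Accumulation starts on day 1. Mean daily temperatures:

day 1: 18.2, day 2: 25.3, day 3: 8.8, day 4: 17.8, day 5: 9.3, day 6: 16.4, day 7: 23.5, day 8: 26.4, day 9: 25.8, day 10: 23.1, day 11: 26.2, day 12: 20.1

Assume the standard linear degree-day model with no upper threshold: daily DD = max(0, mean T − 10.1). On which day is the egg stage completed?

Daily DD above 10.1 °C: 8.1, 15.2, 0.0, 7.7, 0.0, 6.3, 13.4, 16.3, 15.7, 13.0, 16.1, 10.0.
Cumulative: 8.1, 23.3, 23.3, 31.0, 31.0, 37.3, 50.7, 67.0, 82.7, 95.7, 111.8, 121.8.
The total first reaches 33 DD on day 6.

day 6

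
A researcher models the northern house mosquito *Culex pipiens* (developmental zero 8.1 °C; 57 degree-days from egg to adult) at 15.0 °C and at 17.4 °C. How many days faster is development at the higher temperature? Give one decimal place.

2.1 days

At 15.0 °C: 57 / (15.0 − 8.1) = 57 / 6.9 = 8.261 d.
At 17.4 °C: 57 / (17.4 − 8.1) = 57 / 9.3 = 6.129 d.
Difference = |8.261 − 6.129| = 2.132 ≈ 2.1 days.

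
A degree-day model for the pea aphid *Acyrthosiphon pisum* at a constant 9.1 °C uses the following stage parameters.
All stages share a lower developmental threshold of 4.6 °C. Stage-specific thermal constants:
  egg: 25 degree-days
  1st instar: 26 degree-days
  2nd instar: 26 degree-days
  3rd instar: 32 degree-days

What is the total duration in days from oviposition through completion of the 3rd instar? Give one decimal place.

Daily accumulation at 9.1 °C = 9.1 − 4.6 = 4.5 DD/day.
Total K = 25 + 26 + 26 + 32 = 109 DD.
Total duration = 109 / 4.5 = 24.222 ≈ 24.2 days.

24.2 days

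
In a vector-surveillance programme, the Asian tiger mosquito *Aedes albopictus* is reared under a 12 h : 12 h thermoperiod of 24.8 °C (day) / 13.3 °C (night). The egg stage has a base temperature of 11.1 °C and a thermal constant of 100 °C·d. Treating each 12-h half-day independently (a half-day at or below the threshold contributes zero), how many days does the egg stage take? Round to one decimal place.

12.6 days

Day half: max(0, 24.8 − 11.1) × 0.5 = 13.7 × 0.5 = 6.85 DD.
Night half: max(0, 13.3 − 11.1) × 0.5 = 2.2 × 0.5 = 1.10 DD.
Per 24 h: 7.95 DD/day.
Duration = 100 / 7.95 = 12.579 ≈ 12.6 days.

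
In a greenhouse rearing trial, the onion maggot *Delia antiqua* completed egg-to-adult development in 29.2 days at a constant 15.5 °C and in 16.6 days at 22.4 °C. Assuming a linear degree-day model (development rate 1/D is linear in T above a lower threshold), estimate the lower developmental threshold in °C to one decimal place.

6.4 °C

Linear rate model ⇒ the product D·(T − T_b) is constant across temperatures.
29.2·(15.5 − T_b) = 16.6·(22.4 − T_b)
T_b = (29.2·15.5 − 16.6·22.4) / (29.2 − 16.6) = 80.76 / 12.6 = 6.410 °C ≈ 6.4 °C.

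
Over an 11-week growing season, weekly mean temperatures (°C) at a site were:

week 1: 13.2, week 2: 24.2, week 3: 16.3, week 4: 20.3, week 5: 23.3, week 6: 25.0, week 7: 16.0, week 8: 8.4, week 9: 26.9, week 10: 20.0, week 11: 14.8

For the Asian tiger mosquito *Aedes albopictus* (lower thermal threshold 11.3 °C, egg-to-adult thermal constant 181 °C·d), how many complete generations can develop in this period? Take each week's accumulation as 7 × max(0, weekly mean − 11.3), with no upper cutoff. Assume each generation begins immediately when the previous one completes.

3 generations

Weekly DD (7 × max(0, T̄ − 11.3)): 13.3, 90.3, 35.0, 63.0, 84.0, 95.9, 32.9, 0.0, 109.2, 60.9, 24.5.
Season total = 609.0 DD.
Complete generations = ⌊609.0 / 181⌋ = 3.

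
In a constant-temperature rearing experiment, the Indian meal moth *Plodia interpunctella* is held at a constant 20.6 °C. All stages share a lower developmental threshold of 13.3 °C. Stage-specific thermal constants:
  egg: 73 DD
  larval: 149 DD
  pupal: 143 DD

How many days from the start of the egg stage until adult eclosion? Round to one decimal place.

Daily accumulation at 20.6 °C = 20.6 − 13.3 = 7.3 DD/day.
Total K = 73 + 149 + 143 = 365 DD.
Total duration = 365 / 7.3 = 50.000 ≈ 50.0 days.

50.0 days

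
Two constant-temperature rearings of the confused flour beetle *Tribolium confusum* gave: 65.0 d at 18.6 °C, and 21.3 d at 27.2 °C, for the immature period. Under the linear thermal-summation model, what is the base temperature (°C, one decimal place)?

Equal thermal constants: D₁(T₁ − T_b) = D₂(T₂ − T_b).
65.0·(18.6 − T_b) = 21.3·(27.2 − T_b)
T_b = (65.0·18.6 − 21.3·27.2) / (65.0 − 21.3) = 629.64 / 43.7 = 14.408 °C ≈ 14.4 °C.

14.4 °C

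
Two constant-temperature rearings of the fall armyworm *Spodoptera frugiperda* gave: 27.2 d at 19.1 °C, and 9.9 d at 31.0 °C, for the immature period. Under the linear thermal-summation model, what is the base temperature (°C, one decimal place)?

Linear rate model ⇒ the product D·(T − T_b) is constant across temperatures.
27.2·(19.1 − T_b) = 9.9·(31.0 − T_b)
T_b = (27.2·19.1 − 9.9·31.0) / (27.2 − 9.9) = 212.62 / 17.3 = 12.290 °C ≈ 12.3 °C.

12.3 °C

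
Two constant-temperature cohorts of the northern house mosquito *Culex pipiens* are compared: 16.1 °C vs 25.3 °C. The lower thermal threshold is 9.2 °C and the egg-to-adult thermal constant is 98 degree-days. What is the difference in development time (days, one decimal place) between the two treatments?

At 16.1 °C: 98 / (16.1 − 9.2) = 98 / 6.9 = 14.203 d.
At 25.3 °C: 98 / (25.3 − 9.2) = 98 / 16.1 = 6.087 d.
Difference = |14.203 − 6.087| = 8.116 ≈ 8.1 days.

8.1 days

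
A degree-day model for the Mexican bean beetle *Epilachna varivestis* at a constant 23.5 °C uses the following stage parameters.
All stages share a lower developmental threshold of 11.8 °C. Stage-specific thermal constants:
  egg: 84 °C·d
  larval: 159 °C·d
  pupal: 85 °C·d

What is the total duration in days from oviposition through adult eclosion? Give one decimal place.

Daily accumulation at 23.5 °C = 23.5 − 11.8 = 11.7 DD/day.
Total K = 84 + 159 + 85 = 328 DD.
Total duration = 328 / 11.7 = 28.034 ≈ 28.0 days.

28.0 days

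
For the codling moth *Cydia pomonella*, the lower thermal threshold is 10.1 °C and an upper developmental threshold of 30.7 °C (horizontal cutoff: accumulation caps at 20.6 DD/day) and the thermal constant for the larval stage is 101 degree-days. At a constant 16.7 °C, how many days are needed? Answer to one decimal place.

Daily accumulation = 16.7 − 10.1 = 6.6 DD/day.
Duration = 101 / 6.6 = 15.303 ≈ 15.3 days.

15.3 days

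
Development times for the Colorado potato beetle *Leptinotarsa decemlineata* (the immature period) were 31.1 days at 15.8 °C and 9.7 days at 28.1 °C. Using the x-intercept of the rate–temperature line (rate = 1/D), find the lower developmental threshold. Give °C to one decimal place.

Linear rate model ⇒ the product D·(T − T_b) is constant across temperatures.
31.1·(15.8 − T_b) = 9.7·(28.1 − T_b)
T_b = (31.1·15.8 − 9.7·28.1) / (31.1 − 9.7) = 218.81 / 21.4 = 10.225 °C ≈ 10.2 °C.

10.2 °C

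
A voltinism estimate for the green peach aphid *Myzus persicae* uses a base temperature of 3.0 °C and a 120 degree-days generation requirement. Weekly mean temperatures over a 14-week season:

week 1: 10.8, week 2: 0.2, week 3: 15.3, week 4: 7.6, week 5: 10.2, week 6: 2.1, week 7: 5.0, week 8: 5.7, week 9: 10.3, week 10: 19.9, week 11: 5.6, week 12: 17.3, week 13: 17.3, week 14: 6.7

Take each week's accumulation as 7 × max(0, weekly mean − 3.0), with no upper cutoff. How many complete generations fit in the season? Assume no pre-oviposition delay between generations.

Weekly DD (7 × max(0, T̄ − 3.0)): 54.6, 0.0, 86.1, 32.2, 50.4, 0.0, 14.0, 18.9, 51.1, 118.3, 18.2, 100.1, 100.1, 25.9.
Season total = 669.9 DD.
Complete generations = ⌊669.9 / 120⌋ = 5.

5 generations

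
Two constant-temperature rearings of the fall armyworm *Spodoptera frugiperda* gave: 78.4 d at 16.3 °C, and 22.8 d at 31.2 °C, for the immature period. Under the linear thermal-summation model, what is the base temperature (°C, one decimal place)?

10.2 °C

Equal thermal constants: D₁(T₁ − T_b) = D₂(T₂ − T_b).
78.4·(16.3 − T_b) = 22.8·(31.2 − T_b)
T_b = (78.4·16.3 − 22.8·31.2) / (78.4 − 22.8) = 566.56 / 55.6 = 10.190 °C ≈ 10.2 °C.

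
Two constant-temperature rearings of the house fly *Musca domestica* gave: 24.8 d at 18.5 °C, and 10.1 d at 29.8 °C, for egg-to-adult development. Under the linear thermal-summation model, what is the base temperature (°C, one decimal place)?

Linear rate model ⇒ the product D·(T − T_b) is constant across temperatures.
24.8·(18.5 − T_b) = 10.1·(29.8 − T_b)
T_b = (24.8·18.5 − 10.1·29.8) / (24.8 − 10.1) = 157.82 / 14.7 = 10.736 °C ≈ 10.7 °C.

10.7 °C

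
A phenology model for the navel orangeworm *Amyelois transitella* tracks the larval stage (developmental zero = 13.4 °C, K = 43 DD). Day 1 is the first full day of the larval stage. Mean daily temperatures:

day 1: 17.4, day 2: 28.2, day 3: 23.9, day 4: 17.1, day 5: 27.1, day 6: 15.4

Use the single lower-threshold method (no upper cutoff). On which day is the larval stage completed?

day 5

Daily DD above 13.4 °C: 4.0, 14.8, 10.5, 3.7, 13.7, 2.0.
Cumulative: 4.0, 18.8, 29.3, 33.0, 46.7, 48.7.
The total first reaches 43 DD on day 5.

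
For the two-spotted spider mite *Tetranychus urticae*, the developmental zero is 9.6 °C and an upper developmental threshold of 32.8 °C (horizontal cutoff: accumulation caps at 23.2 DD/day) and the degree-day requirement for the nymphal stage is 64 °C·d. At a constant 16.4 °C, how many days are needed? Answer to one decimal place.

Daily accumulation = 16.4 − 9.6 = 6.8 DD/day.
Duration = 64 / 6.8 = 9.412 ≈ 9.4 days.

9.4 days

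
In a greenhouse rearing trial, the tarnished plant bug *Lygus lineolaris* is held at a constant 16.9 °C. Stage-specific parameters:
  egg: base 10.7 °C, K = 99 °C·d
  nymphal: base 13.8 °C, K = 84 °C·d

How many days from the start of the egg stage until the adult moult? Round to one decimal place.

43.1 days

egg: 99 / (16.9 − 10.7) = 99 / 6.2 = 15.968 d.
nymphal: 84 / (16.9 − 13.8) = 84 / 3.1 = 27.097 d.
Sum = 43.065 ≈ 43.1 days.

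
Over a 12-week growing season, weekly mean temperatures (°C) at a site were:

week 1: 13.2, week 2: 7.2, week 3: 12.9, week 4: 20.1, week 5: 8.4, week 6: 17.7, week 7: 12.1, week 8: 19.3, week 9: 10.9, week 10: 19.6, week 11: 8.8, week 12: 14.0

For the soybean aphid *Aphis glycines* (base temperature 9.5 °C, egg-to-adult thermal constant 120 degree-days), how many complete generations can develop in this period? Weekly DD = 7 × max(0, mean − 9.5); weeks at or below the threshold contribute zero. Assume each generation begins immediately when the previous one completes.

3 generations

Weekly DD (7 × max(0, T̄ − 9.5)): 25.9, 0.0, 23.8, 74.2, 0.0, 57.4, 18.2, 68.6, 9.8, 70.7, 0.0, 31.5.
Season total = 380.1 DD.
Complete generations = ⌊380.1 / 120⌋ = 3.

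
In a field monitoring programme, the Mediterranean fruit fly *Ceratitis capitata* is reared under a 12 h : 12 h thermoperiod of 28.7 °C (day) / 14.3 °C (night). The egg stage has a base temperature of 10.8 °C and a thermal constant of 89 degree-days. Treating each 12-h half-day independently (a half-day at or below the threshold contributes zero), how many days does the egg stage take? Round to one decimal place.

8.3 days

Day half: max(0, 28.7 − 10.8) × 0.5 = 17.9 × 0.5 = 8.95 DD.
Night half: max(0, 14.3 − 10.8) × 0.5 = 3.5 × 0.5 = 1.75 DD.
Per 24 h: 10.70 DD/day.
Duration = 89 / 10.70 = 8.318 ≈ 8.3 days.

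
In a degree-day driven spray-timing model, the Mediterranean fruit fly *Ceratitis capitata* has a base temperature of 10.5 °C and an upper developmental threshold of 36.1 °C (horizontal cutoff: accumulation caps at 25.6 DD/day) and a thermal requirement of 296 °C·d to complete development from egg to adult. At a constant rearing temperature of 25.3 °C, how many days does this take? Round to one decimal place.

20.0 days

Daily accumulation = 25.3 − 10.5 = 14.8 DD/day.
Duration = 296 / 14.8 = 20.000 ≈ 20.0 days.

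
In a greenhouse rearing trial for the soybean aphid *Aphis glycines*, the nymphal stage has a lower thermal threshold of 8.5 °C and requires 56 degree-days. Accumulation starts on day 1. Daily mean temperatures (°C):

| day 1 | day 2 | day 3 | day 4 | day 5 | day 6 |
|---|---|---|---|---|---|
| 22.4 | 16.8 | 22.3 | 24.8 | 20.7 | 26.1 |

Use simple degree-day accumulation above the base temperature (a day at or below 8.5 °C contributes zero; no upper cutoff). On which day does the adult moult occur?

day 5

Daily DD above 8.5 °C: 13.9, 8.3, 13.8, 16.3, 12.2, 17.6.
Cumulative: 13.9, 22.2, 36.0, 52.3, 64.5, 82.1.
The total first reaches 56 DD on day 5.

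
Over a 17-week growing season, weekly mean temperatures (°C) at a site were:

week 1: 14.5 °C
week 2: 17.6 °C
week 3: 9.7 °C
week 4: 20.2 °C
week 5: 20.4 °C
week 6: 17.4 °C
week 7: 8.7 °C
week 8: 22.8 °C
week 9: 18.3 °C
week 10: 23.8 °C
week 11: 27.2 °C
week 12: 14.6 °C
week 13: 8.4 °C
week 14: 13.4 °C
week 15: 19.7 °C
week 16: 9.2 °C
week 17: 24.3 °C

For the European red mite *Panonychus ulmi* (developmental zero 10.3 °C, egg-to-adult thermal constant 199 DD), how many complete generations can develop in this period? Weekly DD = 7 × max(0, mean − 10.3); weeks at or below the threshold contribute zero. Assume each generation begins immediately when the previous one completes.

Weekly DD (7 × max(0, T̄ − 10.3)): 29.4, 51.1, 0.0, 69.3, 70.7, 49.7, 0.0, 87.5, 56.0, 94.5, 118.3, 30.1, 0.0, 21.7, 65.8, 0.0, 98.0.
Season total = 842.1 DD.
Complete generations = ⌊842.1 / 199⌋ = 4.

4 generations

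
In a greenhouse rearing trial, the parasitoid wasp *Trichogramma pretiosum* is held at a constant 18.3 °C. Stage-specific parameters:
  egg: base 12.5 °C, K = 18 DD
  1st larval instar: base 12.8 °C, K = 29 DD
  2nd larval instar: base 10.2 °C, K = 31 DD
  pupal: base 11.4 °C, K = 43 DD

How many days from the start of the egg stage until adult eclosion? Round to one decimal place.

18.4 days

egg: 18 / (18.3 − 12.5) = 18 / 5.8 = 3.103 d.
1st larval instar: 29 / (18.3 − 12.8) = 29 / 5.5 = 5.273 d.
2nd larval instar: 31 / (18.3 − 10.2) = 31 / 8.1 = 3.827 d.
pupal: 43 / (18.3 − 11.4) = 43 / 6.9 = 6.232 d.
Sum = 18.435 ≈ 18.4 days.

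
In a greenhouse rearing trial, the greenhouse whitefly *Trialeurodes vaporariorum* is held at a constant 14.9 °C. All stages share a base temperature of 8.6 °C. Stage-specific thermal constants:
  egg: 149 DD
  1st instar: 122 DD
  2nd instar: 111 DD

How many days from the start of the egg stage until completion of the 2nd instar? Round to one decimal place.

Daily accumulation at 14.9 °C = 14.9 − 8.6 = 6.3 DD/day.
Total K = 149 + 122 + 111 = 382 DD.
Total duration = 382 / 6.3 = 60.635 ≈ 60.6 days.

60.6 days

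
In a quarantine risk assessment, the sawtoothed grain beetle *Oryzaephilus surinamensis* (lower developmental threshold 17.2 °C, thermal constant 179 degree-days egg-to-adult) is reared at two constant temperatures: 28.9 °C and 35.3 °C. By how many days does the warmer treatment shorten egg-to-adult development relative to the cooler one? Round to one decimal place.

At 28.9 °C: 179 / (28.9 − 17.2) = 179 / 11.7 = 15.299 d.
At 35.3 °C: 179 / (35.3 − 17.2) = 179 / 18.1 = 9.890 d.
Difference = |15.299 − 9.890| = 5.410 ≈ 5.4 days.

5.4 days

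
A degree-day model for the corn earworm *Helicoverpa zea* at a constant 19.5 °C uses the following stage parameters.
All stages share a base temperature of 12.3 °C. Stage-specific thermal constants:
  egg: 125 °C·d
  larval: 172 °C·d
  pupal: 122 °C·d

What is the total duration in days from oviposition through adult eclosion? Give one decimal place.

Daily accumulation at 19.5 °C = 19.5 − 12.3 = 7.2 DD/day.
Total K = 125 + 172 + 122 = 419 DD.
Total duration = 419 / 7.2 = 58.194 ≈ 58.2 days.

58.2 days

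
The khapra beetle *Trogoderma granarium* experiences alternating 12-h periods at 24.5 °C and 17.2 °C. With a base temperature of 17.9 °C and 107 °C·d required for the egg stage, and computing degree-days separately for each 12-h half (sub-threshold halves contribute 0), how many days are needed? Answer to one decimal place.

32.4 days

Day half: max(0, 24.5 − 17.9) × 0.5 = 6.6 × 0.5 = 3.30 DD.
Night half: max(0, 17.2 − 17.9) × 0.5 = 0.0 × 0.5 = 0.00 DD.
Per 24 h: 3.30 DD/day.
Duration = 107 / 3.30 = 32.424 ≈ 32.4 days.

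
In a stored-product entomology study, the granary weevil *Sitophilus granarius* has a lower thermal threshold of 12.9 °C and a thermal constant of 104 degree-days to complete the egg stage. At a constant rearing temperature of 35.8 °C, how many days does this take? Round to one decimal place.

4.5 days

Daily accumulation = 35.8 − 12.9 = 22.9 DD/day.
Duration = 104 / 22.9 = 4.541 ≈ 4.5 days.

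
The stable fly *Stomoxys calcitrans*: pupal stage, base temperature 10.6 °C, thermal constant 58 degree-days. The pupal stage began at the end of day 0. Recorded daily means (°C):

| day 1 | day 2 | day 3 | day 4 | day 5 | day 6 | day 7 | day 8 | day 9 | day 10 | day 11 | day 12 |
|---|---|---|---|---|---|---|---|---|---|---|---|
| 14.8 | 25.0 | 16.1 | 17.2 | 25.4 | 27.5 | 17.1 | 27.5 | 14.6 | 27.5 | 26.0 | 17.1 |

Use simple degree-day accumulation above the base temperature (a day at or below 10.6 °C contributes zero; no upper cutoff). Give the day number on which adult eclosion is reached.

day 6

Daily DD above 10.6 °C: 4.2, 14.4, 5.5, 6.6, 14.8, 16.9, 6.5, 16.9, 4.0, 16.9, 15.4, 6.5.
Cumulative: 4.2, 18.6, 24.1, 30.7, 45.5, 62.4, 68.9, 85.8, 89.8, 106.7, 122.1, 128.6.
The total first reaches 58 DD on day 6.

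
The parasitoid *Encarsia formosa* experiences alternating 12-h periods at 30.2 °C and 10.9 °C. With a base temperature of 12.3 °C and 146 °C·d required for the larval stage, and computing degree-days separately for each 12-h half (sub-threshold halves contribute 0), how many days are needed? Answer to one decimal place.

Day half: max(0, 30.2 − 12.3) × 0.5 = 17.9 × 0.5 = 8.95 DD.
Night half: max(0, 10.9 − 12.3) × 0.5 = 0.0 × 0.5 = 0.00 DD.
Per 24 h: 8.95 DD/day.
Duration = 146 / 8.95 = 16.313 ≈ 16.3 days.

16.3 days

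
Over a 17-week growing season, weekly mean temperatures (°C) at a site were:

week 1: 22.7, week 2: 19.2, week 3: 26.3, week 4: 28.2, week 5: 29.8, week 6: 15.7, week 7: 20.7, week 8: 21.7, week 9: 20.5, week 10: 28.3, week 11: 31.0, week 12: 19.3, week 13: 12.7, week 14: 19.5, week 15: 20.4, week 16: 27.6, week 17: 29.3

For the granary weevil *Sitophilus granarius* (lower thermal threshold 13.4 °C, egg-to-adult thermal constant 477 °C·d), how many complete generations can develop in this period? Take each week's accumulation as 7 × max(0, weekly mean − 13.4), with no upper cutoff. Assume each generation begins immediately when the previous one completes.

Weekly DD (7 × max(0, T̄ − 13.4)): 65.1, 40.6, 90.3, 103.6, 114.8, 16.1, 51.1, 58.1, 49.7, 104.3, 123.2, 41.3, 0.0, 42.7, 49.0, 99.4, 111.3.
Season total = 1160.6 DD.
Complete generations = ⌊1160.6 / 477⌋ = 2.

2 generations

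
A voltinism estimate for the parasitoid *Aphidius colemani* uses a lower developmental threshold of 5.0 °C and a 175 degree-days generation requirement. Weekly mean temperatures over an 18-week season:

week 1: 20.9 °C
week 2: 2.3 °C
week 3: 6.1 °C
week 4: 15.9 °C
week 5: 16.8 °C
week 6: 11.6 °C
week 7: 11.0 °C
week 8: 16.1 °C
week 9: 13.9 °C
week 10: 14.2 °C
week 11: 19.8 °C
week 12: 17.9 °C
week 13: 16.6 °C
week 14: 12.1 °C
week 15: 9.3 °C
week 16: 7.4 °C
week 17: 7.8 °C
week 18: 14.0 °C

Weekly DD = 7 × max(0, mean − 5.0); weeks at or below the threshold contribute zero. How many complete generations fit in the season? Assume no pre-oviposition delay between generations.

5 generations

Weekly DD (7 × max(0, T̄ − 5.0)): 111.3, 0.0, 7.7, 76.3, 82.6, 46.2, 42.0, 77.7, 62.3, 64.4, 103.6, 90.3, 81.2, 49.7, 30.1, 16.8, 19.6, 63.0.
Season total = 1024.8 DD.
Complete generations = ⌊1024.8 / 175⌋ = 5.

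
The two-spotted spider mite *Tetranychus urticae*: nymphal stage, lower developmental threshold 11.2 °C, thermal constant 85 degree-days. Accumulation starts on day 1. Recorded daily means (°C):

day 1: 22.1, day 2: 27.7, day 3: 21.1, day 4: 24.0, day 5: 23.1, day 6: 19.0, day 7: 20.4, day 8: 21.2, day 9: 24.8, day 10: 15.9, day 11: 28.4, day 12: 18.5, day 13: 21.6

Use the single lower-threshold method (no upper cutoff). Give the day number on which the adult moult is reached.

day 8

Daily DD above 11.2 °C: 10.9, 16.5, 9.9, 12.8, 11.9, 7.8, 9.2, 10.0, 13.6, 4.7, 17.2, 7.3, 10.4.
Cumulative: 10.9, 27.4, 37.3, 50.1, 62.0, 69.8, 79.0, 89.0, 102.6, 107.3, 124.5, 131.8, 142.2.
The total first reaches 85 DD on day 8.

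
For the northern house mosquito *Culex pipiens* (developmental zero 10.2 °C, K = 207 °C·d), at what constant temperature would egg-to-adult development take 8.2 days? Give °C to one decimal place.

35.4 °C

Required daily accumulation = 207 / 8.2 = 25.244 DD/day.
T = T_base + 25.244 = 10.2 + 25.244 = 35.444 ≈ 35.4 °C.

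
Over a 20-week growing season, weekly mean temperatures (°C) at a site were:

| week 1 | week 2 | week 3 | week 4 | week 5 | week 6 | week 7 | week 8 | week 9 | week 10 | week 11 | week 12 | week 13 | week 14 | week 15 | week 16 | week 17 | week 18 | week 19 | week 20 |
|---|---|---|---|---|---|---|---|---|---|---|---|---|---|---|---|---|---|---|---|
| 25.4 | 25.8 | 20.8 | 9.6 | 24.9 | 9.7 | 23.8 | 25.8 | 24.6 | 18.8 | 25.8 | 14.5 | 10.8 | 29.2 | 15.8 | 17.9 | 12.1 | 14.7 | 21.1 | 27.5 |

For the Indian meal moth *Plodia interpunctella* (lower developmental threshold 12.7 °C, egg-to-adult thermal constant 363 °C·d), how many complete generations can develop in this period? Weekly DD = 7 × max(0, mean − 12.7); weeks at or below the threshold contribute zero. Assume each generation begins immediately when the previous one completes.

Weekly DD (7 × max(0, T̄ − 12.7)): 88.9, 91.7, 56.7, 0.0, 85.4, 0.0, 77.7, 91.7, 83.3, 42.7, 91.7, 12.6, 0.0, 115.5, 21.7, 36.4, 0.0, 14.0, 58.8, 103.6.
Season total = 1072.4 DD.
Complete generations = ⌊1072.4 / 363⌋ = 2.

2 generations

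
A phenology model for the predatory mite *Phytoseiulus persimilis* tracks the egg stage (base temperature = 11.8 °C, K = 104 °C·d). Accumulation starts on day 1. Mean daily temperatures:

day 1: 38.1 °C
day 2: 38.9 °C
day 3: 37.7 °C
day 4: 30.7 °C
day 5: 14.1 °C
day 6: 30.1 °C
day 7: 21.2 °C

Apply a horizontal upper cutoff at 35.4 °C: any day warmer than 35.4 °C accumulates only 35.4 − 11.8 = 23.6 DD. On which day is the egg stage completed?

Daily DD above 11.8 °C (capped at 23.6): 23.6, 23.6, 23.6, 18.9, 2.3, 18.3, 9.4.
Cumulative: 23.6, 47.2, 70.8, 89.7, 92.0, 110.3, 119.7.
The total first reaches 104 DD on day 6.

day 6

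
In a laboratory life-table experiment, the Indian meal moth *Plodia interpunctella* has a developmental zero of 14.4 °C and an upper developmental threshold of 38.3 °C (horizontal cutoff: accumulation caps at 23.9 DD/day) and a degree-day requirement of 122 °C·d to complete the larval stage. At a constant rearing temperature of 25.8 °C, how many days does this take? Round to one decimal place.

10.7 days

Daily accumulation = 25.8 − 14.4 = 11.4 DD/day.
Duration = 122 / 11.4 = 10.702 ≈ 10.7 days.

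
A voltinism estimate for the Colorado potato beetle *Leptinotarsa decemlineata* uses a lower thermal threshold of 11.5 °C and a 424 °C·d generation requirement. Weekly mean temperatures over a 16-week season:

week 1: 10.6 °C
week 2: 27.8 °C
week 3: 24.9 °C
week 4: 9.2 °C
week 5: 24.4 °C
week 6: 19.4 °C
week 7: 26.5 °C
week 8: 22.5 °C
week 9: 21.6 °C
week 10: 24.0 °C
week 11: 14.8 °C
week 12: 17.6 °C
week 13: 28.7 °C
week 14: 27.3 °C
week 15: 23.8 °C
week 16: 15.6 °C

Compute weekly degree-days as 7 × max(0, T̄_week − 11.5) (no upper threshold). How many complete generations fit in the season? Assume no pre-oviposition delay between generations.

Weekly DD (7 × max(0, T̄ − 11.5)): 0.0, 114.1, 93.8, 0.0, 90.3, 55.3, 105.0, 77.0, 70.7, 87.5, 23.1, 42.7, 120.4, 110.6, 86.1, 28.7.
Season total = 1105.3 DD.
Complete generations = ⌊1105.3 / 424⌋ = 2.

2 generations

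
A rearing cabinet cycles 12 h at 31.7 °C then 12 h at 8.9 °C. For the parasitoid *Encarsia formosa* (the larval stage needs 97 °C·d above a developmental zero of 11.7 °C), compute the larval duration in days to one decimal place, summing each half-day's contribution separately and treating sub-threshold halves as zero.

Day half: max(0, 31.7 − 11.7) × 0.5 = 20.0 × 0.5 = 10.00 DD.
Night half: max(0, 8.9 − 11.7) × 0.5 = 0.0 × 0.5 = 0.00 DD.
Per 24 h: 10.00 DD/day.
Duration = 97 / 10.00 = 9.700 ≈ 9.7 days.

9.7 days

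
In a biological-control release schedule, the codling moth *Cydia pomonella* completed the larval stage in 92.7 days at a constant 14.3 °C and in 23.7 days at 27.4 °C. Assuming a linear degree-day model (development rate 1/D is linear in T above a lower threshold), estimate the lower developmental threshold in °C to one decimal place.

9.8 °C

Equal thermal constants: D₁(T₁ − T_b) = D₂(T₂ − T_b).
92.7·(14.3 − T_b) = 23.7·(27.4 − T_b)
T_b = (92.7·14.3 − 23.7·27.4) / (92.7 − 23.7) = 676.23 / 69.0 = 9.800 °C ≈ 9.8 °C.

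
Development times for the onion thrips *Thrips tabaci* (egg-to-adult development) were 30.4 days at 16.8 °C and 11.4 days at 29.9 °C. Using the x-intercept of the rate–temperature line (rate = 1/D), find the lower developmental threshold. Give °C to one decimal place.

8.9 °C

Equal thermal constants: D₁(T₁ − T_b) = D₂(T₂ − T_b).
30.4·(16.8 − T_b) = 11.4·(29.9 − T_b)
T_b = (30.4·16.8 − 11.4·29.9) / (30.4 − 11.4) = 169.86 / 19.0 = 8.940 °C ≈ 8.9 °C.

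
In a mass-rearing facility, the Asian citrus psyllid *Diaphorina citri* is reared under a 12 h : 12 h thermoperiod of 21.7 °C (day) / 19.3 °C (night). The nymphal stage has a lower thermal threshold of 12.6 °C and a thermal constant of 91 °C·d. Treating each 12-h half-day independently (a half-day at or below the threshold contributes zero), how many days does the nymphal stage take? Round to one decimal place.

11.5 days

Day half: max(0, 21.7 − 12.6) × 0.5 = 9.1 × 0.5 = 4.55 DD.
Night half: max(0, 19.3 − 12.6) × 0.5 = 6.7 × 0.5 = 3.35 DD.
Per 24 h: 7.90 DD/day.
Duration = 91 / 7.90 = 11.519 ≈ 11.5 days.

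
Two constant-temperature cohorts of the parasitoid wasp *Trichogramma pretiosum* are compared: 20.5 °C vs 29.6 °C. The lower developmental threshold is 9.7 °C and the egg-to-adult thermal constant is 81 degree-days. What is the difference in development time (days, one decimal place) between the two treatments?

At 20.5 °C: 81 / (20.5 − 9.7) = 81 / 10.8 = 7.500 d.
At 29.6 °C: 81 / (29.6 − 9.7) = 81 / 19.9 = 4.070 d.
Difference = |7.500 − 4.070| = 3.430 ≈ 3.4 days.

3.4 days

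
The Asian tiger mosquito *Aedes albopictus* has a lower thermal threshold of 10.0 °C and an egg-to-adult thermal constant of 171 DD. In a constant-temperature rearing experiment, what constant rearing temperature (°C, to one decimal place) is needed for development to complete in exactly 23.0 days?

Required daily accumulation = 171 / 23.0 = 7.435 DD/day.
T = T_base + 7.435 = 10.0 + 7.435 = 17.435 ≈ 17.4 °C.

17.4 °C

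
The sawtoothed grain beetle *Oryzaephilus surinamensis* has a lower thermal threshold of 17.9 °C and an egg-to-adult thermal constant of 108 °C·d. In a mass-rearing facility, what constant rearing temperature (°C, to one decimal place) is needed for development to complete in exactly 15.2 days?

Required daily accumulation = 108 / 15.2 = 7.105 DD/day.
T = T_base + 7.105 = 17.9 + 7.105 = 25.005 ≈ 25.0 °C.

25.0 °C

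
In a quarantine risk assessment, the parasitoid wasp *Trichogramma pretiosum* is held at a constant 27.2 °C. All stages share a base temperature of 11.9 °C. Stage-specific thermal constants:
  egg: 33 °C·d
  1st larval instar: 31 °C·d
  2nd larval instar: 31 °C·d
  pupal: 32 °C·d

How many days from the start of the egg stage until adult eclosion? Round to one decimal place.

Daily accumulation at 27.2 °C = 27.2 − 11.9 = 15.3 DD/day.
Total K = 33 + 31 + 31 + 32 = 127 DD.
Total duration = 127 / 15.3 = 8.301 ≈ 8.3 days.

8.3 days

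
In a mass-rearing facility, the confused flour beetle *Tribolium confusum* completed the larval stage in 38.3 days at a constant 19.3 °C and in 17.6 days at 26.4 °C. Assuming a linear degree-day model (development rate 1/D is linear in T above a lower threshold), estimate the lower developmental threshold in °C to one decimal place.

Equal thermal constants: D₁(T₁ − T_b) = D₂(T₂ − T_b).
38.3·(19.3 − T_b) = 17.6·(26.4 − T_b)
T_b = (38.3·19.3 − 17.6·26.4) / (38.3 − 17.6) = 274.55 / 20.7 = 13.263 °C ≈ 13.3 °C.

13.3 °C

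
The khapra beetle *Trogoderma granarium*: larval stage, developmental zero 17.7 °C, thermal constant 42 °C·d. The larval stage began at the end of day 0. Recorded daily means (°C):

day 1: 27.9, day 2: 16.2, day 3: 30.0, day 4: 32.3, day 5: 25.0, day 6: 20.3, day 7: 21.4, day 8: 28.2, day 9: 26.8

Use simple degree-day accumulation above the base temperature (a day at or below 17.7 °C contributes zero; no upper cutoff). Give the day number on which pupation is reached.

day 5

Daily DD above 17.7 °C: 10.2, 0.0, 12.3, 14.6, 7.3, 2.6, 3.7, 10.5, 9.1.
Cumulative: 10.2, 10.2, 22.5, 37.1, 44.4, 47.0, 50.7, 61.2, 70.3.
The total first reaches 42 DD on day 5.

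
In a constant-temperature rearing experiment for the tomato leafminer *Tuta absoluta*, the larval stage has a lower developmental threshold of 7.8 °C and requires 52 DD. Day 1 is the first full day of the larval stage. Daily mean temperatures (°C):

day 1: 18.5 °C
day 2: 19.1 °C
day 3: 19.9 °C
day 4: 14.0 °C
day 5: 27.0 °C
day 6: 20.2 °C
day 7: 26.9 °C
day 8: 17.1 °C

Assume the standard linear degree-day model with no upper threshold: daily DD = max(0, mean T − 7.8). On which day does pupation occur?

day 5

Daily DD above 7.8 °C: 10.7, 11.3, 12.1, 6.2, 19.2, 12.4, 19.1, 9.3.
Cumulative: 10.7, 22.0, 34.1, 40.3, 59.5, 71.9, 91.0, 100.3.
The total first reaches 52 DD on day 5.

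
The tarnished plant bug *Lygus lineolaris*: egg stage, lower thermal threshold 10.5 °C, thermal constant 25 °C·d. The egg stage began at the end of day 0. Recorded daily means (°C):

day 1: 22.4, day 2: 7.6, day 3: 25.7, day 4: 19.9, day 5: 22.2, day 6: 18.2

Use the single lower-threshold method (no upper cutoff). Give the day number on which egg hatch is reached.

Daily DD above 10.5 °C: 11.9, 0.0, 15.2, 9.4, 11.7, 7.7.
Cumulative: 11.9, 11.9, 27.1, 36.5, 48.2, 55.9.
The total first reaches 25 DD on day 3.

day 3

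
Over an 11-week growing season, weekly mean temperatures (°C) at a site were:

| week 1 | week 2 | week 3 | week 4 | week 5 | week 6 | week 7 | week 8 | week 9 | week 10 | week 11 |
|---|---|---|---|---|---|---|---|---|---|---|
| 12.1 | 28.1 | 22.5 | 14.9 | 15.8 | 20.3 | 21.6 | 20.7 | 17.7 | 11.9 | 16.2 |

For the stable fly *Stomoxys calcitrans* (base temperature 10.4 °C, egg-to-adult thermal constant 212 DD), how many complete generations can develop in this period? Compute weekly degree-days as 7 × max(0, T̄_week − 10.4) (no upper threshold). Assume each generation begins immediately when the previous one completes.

Weekly DD (7 × max(0, T̄ − 10.4)): 11.9, 123.9, 84.7, 31.5, 37.8, 69.3, 78.4, 72.1, 51.1, 10.5, 40.6.
Season total = 611.8 DD.
Complete generations = ⌊611.8 / 212⌋ = 2.

2 generations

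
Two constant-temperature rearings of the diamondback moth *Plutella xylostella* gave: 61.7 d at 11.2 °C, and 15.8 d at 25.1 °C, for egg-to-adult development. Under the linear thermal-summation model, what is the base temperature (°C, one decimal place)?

Under the model K = D·(T − T_b), so D₁·(T₁ − T_b) = D₂·(T₂ − T_b).
61.7·(11.2 − T_b) = 15.8·(25.1 − T_b)
T_b = (61.7·11.2 − 15.8·25.1) / (61.7 − 15.8) = 294.46 / 45.9 = 6.415 °C ≈ 6.4 °C.

6.4 °C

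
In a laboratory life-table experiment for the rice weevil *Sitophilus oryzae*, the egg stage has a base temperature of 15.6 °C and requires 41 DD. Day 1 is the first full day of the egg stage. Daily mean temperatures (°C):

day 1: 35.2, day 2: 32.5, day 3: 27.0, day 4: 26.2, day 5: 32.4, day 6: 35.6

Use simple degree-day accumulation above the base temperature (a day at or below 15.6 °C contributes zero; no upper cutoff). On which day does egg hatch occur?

day 3

Daily DD above 15.6 °C: 19.6, 16.9, 11.4, 10.6, 16.8, 20.0.
Cumulative: 19.6, 36.5, 47.9, 58.5, 75.3, 95.3.
The total first reaches 41 DD on day 3.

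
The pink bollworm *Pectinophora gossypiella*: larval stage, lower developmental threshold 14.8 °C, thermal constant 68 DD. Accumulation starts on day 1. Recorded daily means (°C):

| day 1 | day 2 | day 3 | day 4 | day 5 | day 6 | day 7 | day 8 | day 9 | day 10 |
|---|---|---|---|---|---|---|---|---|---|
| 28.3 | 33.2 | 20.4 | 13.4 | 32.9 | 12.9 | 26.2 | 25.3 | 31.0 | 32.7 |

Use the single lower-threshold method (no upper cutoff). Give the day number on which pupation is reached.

day 8

Daily DD above 14.8 °C: 13.5, 18.4, 5.6, 0.0, 18.1, 0.0, 11.4, 10.5, 16.2, 17.9.
Cumulative: 13.5, 31.9, 37.5, 37.5, 55.6, 55.6, 67.0, 77.5, 93.7, 111.6.
The total first reaches 68 DD on day 8.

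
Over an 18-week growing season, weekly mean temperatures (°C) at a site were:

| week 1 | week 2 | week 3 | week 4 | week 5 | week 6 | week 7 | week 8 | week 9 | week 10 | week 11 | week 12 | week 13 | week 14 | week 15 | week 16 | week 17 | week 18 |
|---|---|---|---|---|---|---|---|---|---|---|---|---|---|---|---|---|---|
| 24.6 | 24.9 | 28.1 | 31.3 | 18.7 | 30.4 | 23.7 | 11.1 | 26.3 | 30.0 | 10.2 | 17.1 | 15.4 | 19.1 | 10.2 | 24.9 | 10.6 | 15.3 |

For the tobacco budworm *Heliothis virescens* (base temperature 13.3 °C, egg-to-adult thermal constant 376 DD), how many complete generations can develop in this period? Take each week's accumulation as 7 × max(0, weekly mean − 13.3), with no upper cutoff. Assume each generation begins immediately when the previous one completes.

Weekly DD (7 × max(0, T̄ − 13.3)): 79.1, 81.2, 103.6, 126.0, 37.8, 119.7, 72.8, 0.0, 91.0, 116.9, 0.0, 26.6, 14.7, 40.6, 0.0, 81.2, 0.0, 14.0.
Season total = 1005.2 DD.
Complete generations = ⌊1005.2 / 376⌋ = 2.

2 generations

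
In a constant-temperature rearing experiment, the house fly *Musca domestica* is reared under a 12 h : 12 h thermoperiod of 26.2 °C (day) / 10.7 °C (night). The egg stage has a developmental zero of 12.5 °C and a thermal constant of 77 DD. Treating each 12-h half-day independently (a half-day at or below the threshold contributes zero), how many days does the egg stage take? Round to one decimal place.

11.2 days

Day half: max(0, 26.2 − 12.5) × 0.5 = 13.7 × 0.5 = 6.85 DD.
Night half: max(0, 10.7 − 12.5) × 0.5 = 0.0 × 0.5 = 0.00 DD.
Per 24 h: 6.85 DD/day.
Duration = 77 / 6.85 = 11.241 ≈ 11.2 days.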